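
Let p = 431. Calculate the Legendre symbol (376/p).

Pull out 2^3: since 431 ≡ 7 (mod 8), (2/431) = +1, so (2/431)^3 = +1.
Reciprocity: 47 ≡ 3 and 431 ≡ 3 (mod 4), so (47/431) = −(431/47).
Reduce top mod 47: now compute (8/47).
Pull out 2^3: since 47 ≡ 7 (mod 8), (2/47) = +1, so (2/47)^3 = +1.
Reached (1/47) = 1. Collecting the sign flips along the way, the symbol is -1.

-1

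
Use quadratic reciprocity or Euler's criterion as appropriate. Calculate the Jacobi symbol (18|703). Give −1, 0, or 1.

1

Pull out 2: since 703 ≡ 7 (mod 8), (2/703) = +1.
Reciprocity: 9 ≡ 1 and 703 ≡ 3 (mod 4), so (9/703) = +(703/9).
Reduce top mod 9: now compute (1/9).
Reached (1/9) = 1. Collecting the sign flips along the way, the symbol is +1.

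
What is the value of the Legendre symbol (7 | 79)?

-1

Reciprocity: 7 ≡ 3 and 79 ≡ 3 (mod 4), so (7/79) = −(79/7).
Reduce top mod 7: now compute (2/7).
Pull out 2: since 7 ≡ 7 (mod 8), (2/7) = +1.
Reached (1/7) = 1. Collecting the sign flips along the way, the symbol is -1.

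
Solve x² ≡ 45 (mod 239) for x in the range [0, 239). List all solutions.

Since 239 ≡ 3 (mod 4), a square root of 45 is 45^((239+1)/4) = 45^60 mod 239.
Repeated squaring: 45^2≡113, 45^4≡102, 45^8≡127, 45^16≡116, 45^32≡72 (mod 239).
45^60 = 45^(32+16+8+4) ≡ 93 (mod 239).
Check: 93² = 8649 ≡ 45 (mod 239). The two roots are 93 and 146.

93, 146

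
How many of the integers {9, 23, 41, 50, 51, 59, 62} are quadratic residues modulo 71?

(9/71) = +1 → QR.
(23/71) = -1 → non-residue.
(41/71) = -1 → non-residue.
(50/71) = +1 → QR.
(51/71) = -1 → non-residue.
(59/71) = -1 → non-residue.
(62/71) = -1 → non-residue.
Total quadratic residues among the 7: 2.

2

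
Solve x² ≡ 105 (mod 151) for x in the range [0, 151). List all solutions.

Since 151 ≡ 3 (mod 4), a square root of 105 is 105^((151+1)/4) = 105^38 mod 151.
Repeated squaring: 105^2≡2, 105^4≡4, 105^8≡16, 105^16≡105, 105^32≡2 (mod 151).
105^38 = 105^(32+4+2) ≡ 16 (mod 151).
Check: 16² = 256 ≡ 105 (mod 151). The two roots are 16 and 135.

16, 135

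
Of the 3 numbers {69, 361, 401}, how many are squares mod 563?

(69/563) = +1 → QR.
(361/563) = +1 → QR.
(401/563) = +1 → QR.
Total quadratic residues among the 3: 3.

3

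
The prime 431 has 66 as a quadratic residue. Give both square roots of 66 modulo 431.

114, 317

Since 431 ≡ 3 (mod 4), a square root of 66 is 66^((431+1)/4) = 66^108 mod 431.
Repeated squaring: 66^2≡46, 66^4≡392, 66^8≡228, 66^16≡264, 66^32≡305, 66^64≡360 (mod 431).
66^108 = 66^(64+32+8+4) ≡ 114 (mod 431).
Check: 114² = 12996 ≡ 66 (mod 431). The two roots are 114 and 317.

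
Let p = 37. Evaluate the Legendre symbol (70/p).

Euler's criterion: (70/37) ≡ 33^18 (mod 37).
33^2 ≡ 16 (mod 37)
33^4 ≡ 34 (mod 37)
33^8 ≡ 9 (mod 37)
33^16 ≡ 7 (mod 37)
33^18 = 33^(16+2) ≡ 1 (mod 37).
Result is 1, so (70/37) = 1.

1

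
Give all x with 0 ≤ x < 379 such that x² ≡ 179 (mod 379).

Since 379 ≡ 3 (mod 4), a square root of 179 is 179^((379+1)/4) = 179^95 mod 379.
Repeated squaring: 179^2≡205, 179^4≡335, 179^8≡41, 179^16≡165, 179^32≡316, 179^64≡179 (mod 379).
179^95 = 179^(64+16+8+4+2+1) ≡ 316 (mod 379).
Check: 316² = 99856 ≡ 179 (mod 379). The two roots are 63 and 316.

63, 316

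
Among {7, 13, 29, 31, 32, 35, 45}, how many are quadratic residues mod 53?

3

(7/53) = +1 → QR.
(13/53) = +1 → QR.
(29/53) = +1 → QR.
(31/53) = -1 → non-residue.
(32/53) = -1 → non-residue.
(35/53) = -1 → non-residue.
(45/53) = -1 → non-residue.
Total quadratic residues among the 7: 3.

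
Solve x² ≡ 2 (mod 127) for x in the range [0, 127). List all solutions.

Since 127 ≡ 3 (mod 4), a square root of 2 is 2^((127+1)/4) = 2^32 mod 127.
Repeated squaring: 2^2≡4, 2^4≡16, 2^8≡2, 2^16≡4, 2^32≡16 (mod 127).
2^32 = 2^(32) ≡ 16 (mod 127).
Check: 16² = 256 ≡ 2 (mod 127). The two roots are 16 and 111.

16, 111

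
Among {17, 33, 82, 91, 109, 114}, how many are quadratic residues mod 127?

2

(17/127) = +1 → QR.
(33/127) = -1 → non-residue.
(82/127) = +1 → QR.
(91/127) = -1 → non-residue.
(109/127) = -1 → non-residue.
(114/127) = -1 → non-residue.
Total quadratic residues among the 6: 2.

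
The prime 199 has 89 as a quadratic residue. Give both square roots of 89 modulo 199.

Since 199 ≡ 3 (mod 4), a square root of 89 is 89^((199+1)/4) = 89^50 mod 199.
Repeated squaring: 89^2≡160, 89^4≡128, 89^8≡66, 89^16≡177, 89^32≡86 (mod 199).
89^50 = 89^(32+16+2) ≡ 158 (mod 199).
Check: 158² = 24964 ≡ 89 (mod 199). The two roots are 41 and 158.

41, 158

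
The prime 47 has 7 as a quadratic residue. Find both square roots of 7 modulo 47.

17, 30

Since 47 ≡ 3 (mod 4), a square root of 7 is 7^((47+1)/4) = 7^12 mod 47.
Repeated squaring: 7^2≡2, 7^4≡4, 7^8≡16 (mod 47).
7^12 = 7^(8+4) ≡ 17 (mod 47).
Check: 17² = 289 ≡ 7 (mod 47). The two roots are 17 and 30.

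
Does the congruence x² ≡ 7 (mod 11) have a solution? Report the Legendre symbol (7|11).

Reciprocity: 7 ≡ 3 and 11 ≡ 3 (mod 4), so (7/11) = −(11/7).
Reduce top mod 7: now compute (4/7).
Pull out 2^2: since 7 ≡ 7 (mod 8), (2/7) = +1, so (2/7)^2 = +1.
Reached (1/7) = 1. Collecting the sign flips along the way, the symbol is -1.

-1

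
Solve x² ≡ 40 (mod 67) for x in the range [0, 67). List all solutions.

Since 67 ≡ 3 (mod 4), a square root of 40 is 40^((67+1)/4) = 40^17 mod 67.
Repeated squaring: 40^2≡59, 40^4≡64, 40^8≡9, 40^16≡14 (mod 67).
40^17 = 40^(16+1) ≡ 24 (mod 67).
Check: 24² = 576 ≡ 40 (mod 67). The two roots are 24 and 43.

24, 43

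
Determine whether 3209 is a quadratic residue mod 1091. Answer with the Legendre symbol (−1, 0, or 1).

Euler's criterion: (3209/1091) ≡ 1027^545 (mod 1091).
1027^2 ≡ 823 (mod 1091)
1027^4 ≡ 909 (mod 1091)
1027^8 ≡ 394 (mod 1091)
1027^16 ≡ 314 (mod 1091)
1027^32 ≡ 406 (mod 1091)
1027^64 ≡ 95 (mod 1091)
1027^128 ≡ 297 (mod 1091)
1027^256 ≡ 929 (mod 1091)
1027^512 ≡ 60 (mod 1091)
1027^545 = 1027^(512+32+1) ≡ 1090 (mod 1091).
Result is 1090 ≡ −1, so (3209/1091) = −1.

-1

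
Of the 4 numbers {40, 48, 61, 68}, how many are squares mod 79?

1

(40/79) = +1 → QR.
(48/79) = -1 → non-residue.
(61/79) = -1 → non-residue.
(68/79) = -1 → non-residue.
Total quadratic residues among the 4: 1.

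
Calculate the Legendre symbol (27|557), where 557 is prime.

-1

Reciprocity: 27 ≡ 3 and 557 ≡ 1 (mod 4), so (27/557) = +(557/27).
Reduce top mod 27: now compute (17/27).
Reciprocity: 17 ≡ 1 and 27 ≡ 3 (mod 4), so (17/27) = +(27/17).
Reduce top mod 17: now compute (10/17).
Pull out 2: since 17 ≡ 1 (mod 8), (2/17) = +1.
Reciprocity: 5 ≡ 1 and 17 ≡ 1 (mod 4), so (5/17) = +(17/5).
Reduce top mod 5: now compute (2/5).
Pull out 2: since 5 ≡ 5 (mod 8), (2/5) = -1.
Reached (1/5) = 1. Collecting the sign flips along the way, the symbol is -1.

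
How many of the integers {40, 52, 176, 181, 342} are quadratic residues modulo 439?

(40/439) = +1 → QR.
(52/439) = +1 → QR.
(176/439) = +1 → QR.
(181/439) = -1 → non-residue.
(342/439) = +1 → QR.
Total quadratic residues among the 5: 4.

4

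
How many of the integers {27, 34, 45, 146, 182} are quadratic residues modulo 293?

0

(27/293) = -1 → non-residue.
(34/293) = -1 → non-residue.
(45/293) = -1 → non-residue.
(146/293) = -1 → non-residue.
(182/293) = -1 → non-residue.
Total quadratic residues among the 5: 0.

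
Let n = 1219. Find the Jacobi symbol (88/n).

1

Pull out 2^3: since 1219 ≡ 3 (mod 8), (2/1219) = -1, so (2/1219)^3 = -1.
Reciprocity: 11 ≡ 3 and 1219 ≡ 3 (mod 4), so (11/1219) = −(1219/11).
Reduce top mod 11: now compute (9/11).
Reciprocity: 9 ≡ 1 and 11 ≡ 3 (mod 4), so (9/11) = +(11/9).
Reduce top mod 9: now compute (2/9).
Pull out 2: since 9 ≡ 1 (mod 8), (2/9) = +1.
Reached (1/9) = 1. Collecting the sign flips along the way, the symbol is +1.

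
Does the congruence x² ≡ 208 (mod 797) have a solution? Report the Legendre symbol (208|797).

1

Euler's criterion: (208/797) ≡ 208^398 (mod 797).
208^2 ≡ 226 (mod 797)
208^4 ≡ 68 (mod 797)
208^8 ≡ 639 (mod 797)
208^16 ≡ 257 (mod 797)
208^32 ≡ 695 (mod 797)
208^64 ≡ 43 (mod 797)
208^128 ≡ 255 (mod 797)
208^256 ≡ 468 (mod 797)
208^398 = 208^(256+128+8+4+2) ≡ 1 (mod 797).
Result is 1, so (208/797) = 1.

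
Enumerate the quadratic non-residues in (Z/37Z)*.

Square k = 1,…,18 (k and 37−k give the same square):
1²=1, 2²=4, 3²=9, 4²=16, 5²=25, 6²=36, 7²≡12, 8²≡27, 9²≡7, 10²≡26, 11²≡10, 12²≡33, 13²≡21, 14²≡11, 15²≡3, 16²≡34, 17²≡30, 18²≡28 (mod 37).
The residues are {1, 3, 4, 7, 9, 10, 11, 12, 16, 21, 25, 26, 27, 28, 30, 33, 34, 36}; the non-residues are the remaining 18 nonzero classes.

2,5,6,8,13,14,15,17,18,19,20,22,23,24,29,31,32,35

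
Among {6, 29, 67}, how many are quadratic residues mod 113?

(6/113) = -1 → non-residue.
(29/113) = -1 → non-residue.
(67/113) = -1 → non-residue.
Total quadratic residues among the 3: 0.

0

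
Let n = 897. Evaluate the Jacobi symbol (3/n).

Reciprocity: 3 ≡ 3 and 897 ≡ 1 (mod 4), so (3/897) = +(897/3).
Reduce top mod 3: now compute (0/3).
Top reduces to 0: gcd > 1, so the symbol is 0.

0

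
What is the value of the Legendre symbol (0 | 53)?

0

Top reduces to 0: gcd > 1, so the symbol is 0.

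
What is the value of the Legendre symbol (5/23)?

-1

Reciprocity: 5 ≡ 1 and 23 ≡ 3 (mod 4), so (5/23) = +(23/5).
Reduce top mod 5: now compute (3/5).
Reciprocity: 3 ≡ 3 and 5 ≡ 1 (mod 4), so (3/5) = +(5/3).
Reduce top mod 3: now compute (2/3).
Pull out 2: since 3 ≡ 3 (mod 8), (2/3) = -1.
Reached (1/3) = 1. Collecting the sign flips along the way, the symbol is -1.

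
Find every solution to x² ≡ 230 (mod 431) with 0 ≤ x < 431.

Since 431 ≡ 3 (mod 4), a square root of 230 is 230^((431+1)/4) = 230^108 mod 431.
Repeated squaring: 230^2≡318, 230^4≡270, 230^8≡61, 230^16≡273, 230^32≡397, 230^64≡294 (mod 431).
230^108 = 230^(64+32+8+4) ≡ 122 (mod 431).
Check: 122² = 14884 ≡ 230 (mod 431). The two roots are 122 and 309.

122, 309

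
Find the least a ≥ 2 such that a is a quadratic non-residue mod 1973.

2

(2/1973) = −1, so 2 is the smallest positive non-residue mod 1973.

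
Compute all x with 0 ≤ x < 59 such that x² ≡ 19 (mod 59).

Since 59 ≡ 3 (mod 4), a square root of 19 is 19^((59+1)/4) = 19^15 mod 59.
Repeated squaring: 19^2≡7, 19^4≡49, 19^8≡41 (mod 59).
19^15 = 19^(8+4+2+1) ≡ 45 (mod 59).
Check: 45² = 2025 ≡ 19 (mod 59). The two roots are 14 and 45.

14, 45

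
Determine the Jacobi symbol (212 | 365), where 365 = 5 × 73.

1

Pull out 2^2: since 365 ≡ 5 (mod 8), (2/365) = -1, so (2/365)^2 = +1.
Reciprocity: 53 ≡ 1 and 365 ≡ 1 (mod 4), so (53/365) = +(365/53).
Reduce top mod 53: now compute (47/53).
Reciprocity: 47 ≡ 3 and 53 ≡ 1 (mod 4), so (47/53) = +(53/47).
Reduce top mod 47: now compute (6/47).
Pull out 2: since 47 ≡ 7 (mod 8), (2/47) = +1.
Reciprocity: 3 ≡ 3 and 47 ≡ 3 (mod 4), so (3/47) = −(47/3).
Reduce top mod 3: now compute (2/3).
Pull out 2: since 3 ≡ 3 (mod 8), (2/3) = -1.
Reached (1/3) = 1. Collecting the sign flips along the way, the symbol is +1.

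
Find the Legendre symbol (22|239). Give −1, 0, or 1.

1

Pull out 2: since 239 ≡ 7 (mod 8), (2/239) = +1.
Reciprocity: 11 ≡ 3 and 239 ≡ 3 (mod 4), so (11/239) = −(239/11).
Reduce top mod 11: now compute (8/11).
Pull out 2^3: since 11 ≡ 3 (mod 8), (2/11) = -1, so (2/11)^3 = -1.
Reached (1/11) = 1. Collecting the sign flips along the way, the symbol is +1.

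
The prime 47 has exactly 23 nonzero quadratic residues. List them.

Square k = 1,…,23 (k and 47−k give the same square):
1²=1, 2²=4, 3²=9, 4²=16, 5²=25, 6²=36, 7²≡2, 8²≡17, 9²≡34, 10²≡6, 11²≡27, 12²≡3, 13²≡28, 14²≡8, 15²≡37, 16²≡21, 17²≡7, 18²≡42, 19²≡32, 20²≡24, 21²≡18, 22²≡14, 23²≡12 (mod 47).
So the quadratic residues mod 47 are {1, 2, 3, 4, 6, 7, 8, 9, 12, 14, 16, 17, 18, 21, 24, 25, 27, 28, 32, 34, 36, 37, 42}.

1 2 3 4 6 7 8 9 12 14 16 17 18 21 24 25 27 28 32 34 36 37 42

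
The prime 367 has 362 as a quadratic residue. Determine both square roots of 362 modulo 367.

27, 340

Since 367 ≡ 3 (mod 4), a square root of 362 is 362^((367+1)/4) = 362^92 mod 367.
Repeated squaring: 362^2≡25, 362^4≡258, 362^8≡137, 362^16≡52, 362^32≡135, 362^64≡242 (mod 367).
362^92 = 362^(64+16+8+4) ≡ 340 (mod 367).
Check: 340² = 115600 ≡ 362 (mod 367). The two roots are 27 and 340.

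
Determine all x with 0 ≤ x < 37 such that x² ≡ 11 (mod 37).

37 ≡ 1 (mod 4), so we find a root by search.
Trying successive values, 14² = 196 ≡ 11 (mod 37). The other root is 37 − 14 = 23.

14, 23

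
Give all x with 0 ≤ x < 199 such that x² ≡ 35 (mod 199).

Since 199 ≡ 3 (mod 4), a square root of 35 is 35^((199+1)/4) = 35^50 mod 199.
Repeated squaring: 35^2≡31, 35^4≡165, 35^8≡161, 35^16≡51, 35^32≡14 (mod 199).
35^50 = 35^(32+16+2) ≡ 45 (mod 199).
Check: 45² = 2025 ≡ 35 (mod 199). The two roots are 45 and 154.

45, 154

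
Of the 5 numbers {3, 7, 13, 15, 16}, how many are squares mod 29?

(3/29) = -1 → non-residue.
(7/29) = +1 → QR.
(13/29) = +1 → QR.
(15/29) = -1 → non-residue.
(16/29) = +1 → QR.
Total quadratic residues among the 5: 3.

3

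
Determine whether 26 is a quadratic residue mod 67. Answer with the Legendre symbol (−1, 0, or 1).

1

Pull out 2: since 67 ≡ 3 (mod 8), (2/67) = -1.
Reciprocity: 13 ≡ 1 and 67 ≡ 3 (mod 4), so (13/67) = +(67/13).
Reduce top mod 13: now compute (2/13).
Pull out 2: since 13 ≡ 5 (mod 8), (2/13) = -1.
Reached (1/13) = 1. Collecting the sign flips along the way, the symbol is +1.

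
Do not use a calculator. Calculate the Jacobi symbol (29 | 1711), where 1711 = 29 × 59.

Reciprocity: 29 ≡ 1 and 1711 ≡ 3 (mod 4), so (29/1711) = +(1711/29).
Reduce top mod 29: now compute (0/29).
Top reduces to 0: gcd > 1, so the symbol is 0.

0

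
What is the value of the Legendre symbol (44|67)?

Pull out 2^2: since 67 ≡ 3 (mod 8), (2/67) = -1, so (2/67)^2 = +1.
Reciprocity: 11 ≡ 3 and 67 ≡ 3 (mod 4), so (11/67) = −(67/11).
Reduce top mod 11: now compute (1/11).
Reached (1/11) = 1. Collecting the sign flips along the way, the symbol is -1.

-1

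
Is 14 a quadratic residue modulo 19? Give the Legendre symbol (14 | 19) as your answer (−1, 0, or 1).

Euler's criterion: (14/19) ≡ 14^9 (mod 19).
14^2 ≡ 6 (mod 19)
14^4 ≡ 17 (mod 19)
14^8 ≡ 4 (mod 19)
14^9 = 14^(8+1) ≡ 18 (mod 19).
Result is 18 ≡ −1, so (14/19) = −1.

-1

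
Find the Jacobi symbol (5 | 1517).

Reciprocity: 5 ≡ 1 and 1517 ≡ 1 (mod 4), so (5/1517) = +(1517/5).
Reduce top mod 5: now compute (2/5).
Pull out 2: since 5 ≡ 5 (mod 8), (2/5) = -1.
Reached (1/5) = 1. Collecting the sign flips along the way, the symbol is -1.

-1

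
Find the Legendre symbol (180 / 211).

Euler's criterion: (180/211) ≡ 180^105 (mod 211).
180^2 ≡ 117 (mod 211)
180^4 ≡ 185 (mod 211)
180^8 ≡ 43 (mod 211)
180^16 ≡ 161 (mod 211)
180^32 ≡ 179 (mod 211)
180^64 ≡ 180 (mod 211)
180^105 = 180^(64+32+8+1) ≡ 1 (mod 211).
Result is 1, so (180/211) = 1.

1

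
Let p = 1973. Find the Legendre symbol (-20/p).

First reduce: -20 ≡ 1953 (mod 1973).
Reciprocity: 1953 ≡ 1 and 1973 ≡ 1 (mod 4), so (1953/1973) = +(1973/1953).
Reduce top mod 1953: now compute (20/1953).
Pull out 2^2: since 1953 ≡ 1 (mod 8), (2/1953) = +1, so (2/1953)^2 = +1.
Reciprocity: 5 ≡ 1 and 1953 ≡ 1 (mod 4), so (5/1953) = +(1953/5).
Reduce top mod 5: now compute (3/5).
Reciprocity: 3 ≡ 3 and 5 ≡ 1 (mod 4), so (3/5) = +(5/3).
Reduce top mod 3: now compute (2/3).
Pull out 2: since 3 ≡ 3 (mod 8), (2/3) = -1.
Reached (1/3) = 1. Collecting the sign flips along the way, the symbol is -1.

-1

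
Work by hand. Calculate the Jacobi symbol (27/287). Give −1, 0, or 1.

1

Reciprocity: 27 ≡ 3 and 287 ≡ 3 (mod 4), so (27/287) = −(287/27).
Reduce top mod 27: now compute (17/27).
Reciprocity: 17 ≡ 1 and 27 ≡ 3 (mod 4), so (17/27) = +(27/17).
Reduce top mod 17: now compute (10/17).
Pull out 2: since 17 ≡ 1 (mod 8), (2/17) = +1.
Reciprocity: 5 ≡ 1 and 17 ≡ 1 (mod 4), so (5/17) = +(17/5).
Reduce top mod 5: now compute (2/5).
Pull out 2: since 5 ≡ 5 (mod 8), (2/5) = -1.
Reached (1/5) = 1. Collecting the sign flips along the way, the symbol is +1.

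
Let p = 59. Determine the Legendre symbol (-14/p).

First reduce: -14 ≡ 45 (mod 59).
Reciprocity: 45 ≡ 1 and 59 ≡ 3 (mod 4), so (45/59) = +(59/45).
Reduce top mod 45: now compute (14/45).
Pull out 2: since 45 ≡ 5 (mod 8), (2/45) = -1.
Reciprocity: 7 ≡ 3 and 45 ≡ 1 (mod 4), so (7/45) = +(45/7).
Reduce top mod 7: now compute (3/7).
Reciprocity: 3 ≡ 3 and 7 ≡ 3 (mod 4), so (3/7) = −(7/3).
Reduce top mod 3: now compute (1/3).
Reached (1/3) = 1. Collecting the sign flips along the way, the symbol is +1.

1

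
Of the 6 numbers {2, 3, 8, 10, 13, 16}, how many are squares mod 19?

1

(2/19) = -1 → non-residue.
(3/19) = -1 → non-residue.
(8/19) = -1 → non-residue.
(10/19) = -1 → non-residue.
(13/19) = -1 → non-residue.
(16/19) = +1 → QR.
Total quadratic residues among the 6: 1.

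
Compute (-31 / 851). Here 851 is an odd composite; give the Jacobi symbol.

1

First reduce: -31 ≡ 820 (mod 851).
Pull out 2^2: since 851 ≡ 3 (mod 8), (2/851) = -1, so (2/851)^2 = +1.
Reciprocity: 205 ≡ 1 and 851 ≡ 3 (mod 4), so (205/851) = +(851/205).
Reduce top mod 205: now compute (31/205).
Reciprocity: 31 ≡ 3 and 205 ≡ 1 (mod 4), so (31/205) = +(205/31).
Reduce top mod 31: now compute (19/31).
Reciprocity: 19 ≡ 3 and 31 ≡ 3 (mod 4), so (19/31) = −(31/19).
Reduce top mod 19: now compute (12/19).
Pull out 2^2: since 19 ≡ 3 (mod 8), (2/19) = -1, so (2/19)^2 = +1.
Reciprocity: 3 ≡ 3 and 19 ≡ 3 (mod 4), so (3/19) = −(19/3).
Reduce top mod 3: now compute (1/3).
Reached (1/3) = 1. Collecting the sign flips along the way, the symbol is +1.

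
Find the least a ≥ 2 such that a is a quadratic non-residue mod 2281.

7

(2/2281) = +1, so 2 is a residue.
(3/2281) = +1, so 3 is a residue.
(4/2281) = +1, so 4 is a residue.
(5/2281) = +1, so 5 is a residue.
(6/2281) = +1, so 6 is a residue.
(7/2281) = −1, so 7 is the smallest positive non-residue mod 2281.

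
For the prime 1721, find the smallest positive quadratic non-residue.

3

(2/1721) = +1, so 2 is a residue.
(3/1721) = −1, so 3 is the smallest positive non-residue mod 1721.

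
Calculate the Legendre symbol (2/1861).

-1

Pull out 2: since 1861 ≡ 5 (mod 8), (2/1861) = -1.
Reached (1/1861) = 1. Collecting the sign flips along the way, the symbol is -1.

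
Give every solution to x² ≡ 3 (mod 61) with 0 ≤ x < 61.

61 ≡ 1 (mod 4), so we find a root by search.
Trying successive values, 8² = 64 ≡ 3 (mod 61). The other root is 61 − 8 = 53.

8, 53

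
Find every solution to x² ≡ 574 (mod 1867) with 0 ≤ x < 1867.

535, 1332

Since 1867 ≡ 3 (mod 4), a square root of 574 is 574^((1867+1)/4) = 574^467 mod 1867.
Repeated squaring: 574^2≡884, 574^4≡1050, 574^8≡970, 574^16≡1799, 574^32≡890, 574^64≡492, 574^128≡1221, 574^256≡975 (mod 1867).
574^467 = 574^(256+128+64+16+2+1) ≡ 535 (mod 1867).
Check: 535² = 286225 ≡ 574 (mod 1867). The two roots are 535 and 1332.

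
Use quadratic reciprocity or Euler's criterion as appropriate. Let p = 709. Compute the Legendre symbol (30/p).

Euler's criterion: (30/709) ≡ 30^354 (mod 709).
30^2 ≡ 191 (mod 709)
30^4 ≡ 322 (mod 709)
30^8 ≡ 170 (mod 709)
30^16 ≡ 540 (mod 709)
30^32 ≡ 201 (mod 709)
30^64 ≡ 697 (mod 709)
30^128 ≡ 144 (mod 709)
30^256 ≡ 175 (mod 709)
30^354 = 30^(256+64+32+2) ≡ 708 (mod 709).
Result is 708 ≡ −1, so (30/709) = −1.

-1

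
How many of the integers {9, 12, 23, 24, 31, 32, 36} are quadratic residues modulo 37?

3

(9/37) = +1 → QR.
(12/37) = +1 → QR.
(23/37) = -1 → non-residue.
(24/37) = -1 → non-residue.
(31/37) = -1 → non-residue.
(32/37) = -1 → non-residue.
(36/37) = +1 → QR.
Total quadratic residues among the 7: 3.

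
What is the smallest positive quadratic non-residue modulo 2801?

(2/2801) = +1, so 2 is a residue.
(3/2801) = −1, so 3 is the smallest positive non-residue mod 2801.

3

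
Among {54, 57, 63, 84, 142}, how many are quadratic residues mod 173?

(54/173) = +1 → QR.
(57/173) = +1 → QR.
(63/173) = -1 → non-residue.
(84/173) = +1 → QR.
(142/173) = +1 → QR.
Total quadratic residues among the 5: 4.

4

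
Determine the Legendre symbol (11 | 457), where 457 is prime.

Euler's criterion: (11/457) ≡ 11^228 (mod 457).
11^2 ≡ 121 (mod 457)
11^4 ≡ 17 (mod 457)
11^8 ≡ 289 (mod 457)
11^16 ≡ 347 (mod 457)
11^32 ≡ 218 (mod 457)
11^64 ≡ 453 (mod 457)
11^128 ≡ 16 (mod 457)
11^228 = 11^(128+64+32+4) ≡ 456 (mod 457).
Result is 456 ≡ −1, so (11/457) = −1.

-1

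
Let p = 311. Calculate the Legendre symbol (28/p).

1

Pull out 2^2: since 311 ≡ 7 (mod 8), (2/311) = +1, so (2/311)^2 = +1.
Reciprocity: 7 ≡ 3 and 311 ≡ 3 (mod 4), so (7/311) = −(311/7).
Reduce top mod 7: now compute (3/7).
Reciprocity: 3 ≡ 3 and 7 ≡ 3 (mod 4), so (3/7) = −(7/3).
Reduce top mod 3: now compute (1/3).
Reached (1/3) = 1. Collecting the sign flips along the way, the symbol is +1.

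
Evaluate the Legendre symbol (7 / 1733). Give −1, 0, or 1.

1

Reciprocity: 7 ≡ 3 and 1733 ≡ 1 (mod 4), so (7/1733) = +(1733/7).
Reduce top mod 7: now compute (4/7).
Pull out 2^2: since 7 ≡ 7 (mod 8), (2/7) = +1, so (2/7)^2 = +1.
Reached (1/7) = 1. Collecting the sign flips along the way, the symbol is +1.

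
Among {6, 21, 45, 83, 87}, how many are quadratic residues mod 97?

1

(6/97) = +1 → QR.
(21/97) = -1 → non-residue.
(45/97) = -1 → non-residue.
(83/97) = -1 → non-residue.
(87/97) = -1 → non-residue.
Total quadratic residues among the 5: 1.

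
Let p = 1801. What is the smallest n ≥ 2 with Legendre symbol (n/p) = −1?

11

(2/1801) = +1, so 2 is a residue.
(3/1801) = +1, so 3 is a residue.
(4/1801) = +1, so 4 is a residue.
(5/1801) = +1, so 5 is a residue.
(6/1801) = +1, so 6 is a residue.
(7/1801) = +1, so 7 is a residue.
(8/1801) = +1, so 8 is a residue.
(9/1801) = +1, so 9 is a residue.
(10/1801) = +1, so 10 is a residue.
(11/1801) = −1, so 11 is the smallest positive non-residue mod 1801.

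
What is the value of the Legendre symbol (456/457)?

Euler's criterion: (456/457) ≡ 456^228 (mod 457).
456^2 ≡ 1 (mod 457)
456^4 ≡ 1 (mod 457)
456^8 ≡ 1 (mod 457)
456^16 ≡ 1 (mod 457)
456^32 ≡ 1 (mod 457)
456^64 ≡ 1 (mod 457)
456^128 ≡ 1 (mod 457)
456^228 = 456^(128+64+32+4) ≡ 1 (mod 457).
Result is 1, so (456/457) = 1.

1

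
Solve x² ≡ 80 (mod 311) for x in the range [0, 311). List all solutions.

154, 157

Since 311 ≡ 3 (mod 4), a square root of 80 is 80^((311+1)/4) = 80^78 mod 311.
Repeated squaring: 80^2≡180, 80^4≡56, 80^8≡26, 80^16≡54, 80^32≡117, 80^64≡5 (mod 311).
80^78 = 80^(64+8+4+2) ≡ 157 (mod 311).
Check: 157² = 24649 ≡ 80 (mod 311). The two roots are 154 and 157.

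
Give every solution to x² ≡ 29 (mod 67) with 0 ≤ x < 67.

30, 37

Since 67 ≡ 3 (mod 4), a square root of 29 is 29^((67+1)/4) = 29^17 mod 67.
Repeated squaring: 29^2≡37, 29^4≡29, 29^8≡37, 29^16≡29 (mod 67).
29^17 = 29^(16+1) ≡ 37 (mod 67).
Check: 37² = 1369 ≡ 29 (mod 67). The two roots are 30 and 37.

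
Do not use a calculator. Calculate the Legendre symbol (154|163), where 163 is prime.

-1

Euler's criterion: (154/163) ≡ 154^81 (mod 163).
154^2 ≡ 81 (mod 163)
154^4 ≡ 41 (mod 163)
154^8 ≡ 51 (mod 163)
154^16 ≡ 156 (mod 163)
154^32 ≡ 49 (mod 163)
154^64 ≡ 119 (mod 163)
154^81 = 154^(64+16+1) ≡ 162 (mod 163).
Result is 162 ≡ −1, so (154/163) = −1.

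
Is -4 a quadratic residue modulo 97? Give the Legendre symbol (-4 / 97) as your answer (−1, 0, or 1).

1

First reduce: -4 ≡ 93 (mod 97).
Reciprocity: 93 ≡ 1 and 97 ≡ 1 (mod 4), so (93/97) = +(97/93).
Reduce top mod 93: now compute (4/93).
Pull out 2^2: since 93 ≡ 5 (mod 8), (2/93) = -1, so (2/93)^2 = +1.
Reached (1/93) = 1. Collecting the sign flips along the way, the symbol is +1.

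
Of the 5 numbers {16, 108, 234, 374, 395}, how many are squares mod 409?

2

(16/409) = +1 → QR.
(108/409) = +1 → QR.
(234/409) = -1 → non-residue.
(374/409) = -1 → non-residue.
(395/409) = -1 → non-residue.
Total quadratic residues among the 5: 2.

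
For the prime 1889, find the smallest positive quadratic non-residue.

(2/1889) = +1, so 2 is a residue.
(3/1889) = −1, so 3 is the smallest positive non-residue mod 1889.

3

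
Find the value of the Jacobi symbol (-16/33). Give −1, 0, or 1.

First reduce: -16 ≡ 17 (mod 33).
Reciprocity: 17 ≡ 1 and 33 ≡ 1 (mod 4), so (17/33) = +(33/17).
Reduce top mod 17: now compute (16/17).
Pull out 2^4: since 17 ≡ 1 (mod 8), (2/17) = +1, so (2/17)^4 = +1.
Reached (1/17) = 1. Collecting the sign flips along the way, the symbol is +1.

1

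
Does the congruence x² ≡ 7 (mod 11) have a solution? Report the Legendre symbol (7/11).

-1

Reciprocity: 7 ≡ 3 and 11 ≡ 3 (mod 4), so (7/11) = −(11/7).
Reduce top mod 7: now compute (4/7).
Pull out 2^2: since 7 ≡ 7 (mod 8), (2/7) = +1, so (2/7)^2 = +1.
Reached (1/7) = 1. Collecting the sign flips along the way, the symbol is -1.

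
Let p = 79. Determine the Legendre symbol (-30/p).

1

Euler's criterion: (-30/79) ≡ 49^39 (mod 79).
49^2 ≡ 31 (mod 79)
49^4 ≡ 13 (mod 79)
49^8 ≡ 11 (mod 79)
49^16 ≡ 42 (mod 79)
49^32 ≡ 26 (mod 79)
49^39 = 49^(32+4+2+1) ≡ 1 (mod 79).
Result is 1, so (-30/79) = 1.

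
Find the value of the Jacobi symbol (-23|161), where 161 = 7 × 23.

First reduce: -23 ≡ 138 (mod 161).
Pull out 2: since 161 ≡ 1 (mod 8), (2/161) = +1.
Reciprocity: 69 ≡ 1 and 161 ≡ 1 (mod 4), so (69/161) = +(161/69).
Reduce top mod 69: now compute (23/69).
Reciprocity: 23 ≡ 3 and 69 ≡ 1 (mod 4), so (23/69) = +(69/23).
Reduce top mod 23: now compute (0/23).
Top reduces to 0: gcd > 1, so the symbol is 0.

0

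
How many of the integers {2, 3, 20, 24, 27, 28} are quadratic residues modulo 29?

(2/29) = -1 → non-residue.
(3/29) = -1 → non-residue.
(20/29) = +1 → QR.
(24/29) = +1 → QR.
(27/29) = -1 → non-residue.
(28/29) = +1 → QR.
Total quadratic residues among the 6: 3.

3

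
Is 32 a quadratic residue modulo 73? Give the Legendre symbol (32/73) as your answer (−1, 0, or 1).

1

Pull out 2^5: since 73 ≡ 1 (mod 8), (2/73) = +1, so (2/73)^5 = +1.
Reached (1/73) = 1. Collecting the sign flips along the way, the symbol is +1.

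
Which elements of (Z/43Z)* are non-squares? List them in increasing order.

2,3,5,7,8,12,18,19,20,22,26,27,28,29,30,32,33,34,37,39,42

Square k = 1,…,21 (k and 43−k give the same square):
1²=1, 2²=4, 3²=9, 4²=16, 5²=25, 6²=36, 7²≡6, 8²≡21, 9²≡38, 10²≡14, 11²≡35, 12²≡15, 13²≡40, 14²≡24, 15²≡10, 16²≡41, 17²≡31, 18²≡23, 19²≡17, 20²≡13, 21²≡11 (mod 43).
The residues are {1, 4, 6, 9, 10, 11, 13, 14, 15, 16, 17, 21, 23, 24, 25, 31, 35, 36, 38, 40, 41}; the non-residues are the remaining 21 nonzero classes.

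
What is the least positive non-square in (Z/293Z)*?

2

(2/293) = −1, so 2 is the smallest positive non-residue mod 293.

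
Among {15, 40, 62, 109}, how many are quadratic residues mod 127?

(15/127) = +1 → QR.
(40/127) = -1 → non-residue.
(62/127) = +1 → QR.
(109/127) = -1 → non-residue.
Total quadratic residues among the 4: 2.

2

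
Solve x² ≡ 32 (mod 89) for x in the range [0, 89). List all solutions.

11, 78

89 ≡ 1 (mod 4), so we find a root by search.
Trying successive values, 11² = 121 ≡ 32 (mod 89). The other root is 89 − 11 = 78.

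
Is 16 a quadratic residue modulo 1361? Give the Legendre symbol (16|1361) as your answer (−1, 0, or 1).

Pull out 2^4: since 1361 ≡ 1 (mod 8), (2/1361) = +1, so (2/1361)^4 = +1.
Reached (1/1361) = 1. Collecting the sign flips along the way, the symbol is +1.

1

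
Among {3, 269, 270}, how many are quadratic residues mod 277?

2

(3/277) = +1 → QR.
(269/277) = -1 → non-residue.
(270/277) = +1 → QR.
Total quadratic residues among the 3: 2.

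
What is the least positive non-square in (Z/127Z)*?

3

(2/127) = +1, so 2 is a residue.
(3/127) = −1, so 3 is the smallest positive non-residue mod 127.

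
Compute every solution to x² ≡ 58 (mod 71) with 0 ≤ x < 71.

22, 49

Since 71 ≡ 3 (mod 4), a square root of 58 is 58^((71+1)/4) = 58^18 mod 71.
Repeated squaring: 58^2≡27, 58^4≡19, 58^8≡6, 58^16≡36 (mod 71).
58^18 = 58^(16+2) ≡ 49 (mod 71).
Check: 49² = 2401 ≡ 58 (mod 71). The two roots are 22 and 49.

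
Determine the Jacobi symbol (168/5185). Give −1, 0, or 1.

Pull out 2^3: since 5185 ≡ 1 (mod 8), (2/5185) = +1, so (2/5185)^3 = +1.
Reciprocity: 21 ≡ 1 and 5185 ≡ 1 (mod 4), so (21/5185) = +(5185/21).
Reduce top mod 21: now compute (19/21).
Reciprocity: 19 ≡ 3 and 21 ≡ 1 (mod 4), so (19/21) = +(21/19).
Reduce top mod 19: now compute (2/19).
Pull out 2: since 19 ≡ 3 (mod 8), (2/19) = -1.
Reached (1/19) = 1. Collecting the sign flips along the way, the symbol is -1.

-1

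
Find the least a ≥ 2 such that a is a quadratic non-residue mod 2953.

(2/2953) = +1, so 2 is a residue.
(3/2953) = +1, so 3 is a residue.
(4/2953) = +1, so 4 is a residue.
(5/2953) = −1, so 5 is the smallest positive non-residue mod 2953.

5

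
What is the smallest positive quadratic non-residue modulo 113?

3

(2/113) = +1, so 2 is a residue.
(3/113) = −1, so 3 is the smallest positive non-residue mod 113.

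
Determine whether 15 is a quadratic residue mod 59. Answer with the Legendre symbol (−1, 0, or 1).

Reciprocity: 15 ≡ 3 and 59 ≡ 3 (mod 4), so (15/59) = −(59/15).
Reduce top mod 15: now compute (14/15).
Pull out 2: since 15 ≡ 7 (mod 8), (2/15) = +1.
Reciprocity: 7 ≡ 3 and 15 ≡ 3 (mod 4), so (7/15) = −(15/7).
Reduce top mod 7: now compute (1/7).
Reached (1/7) = 1. Collecting the sign flips along the way, the symbol is +1.

1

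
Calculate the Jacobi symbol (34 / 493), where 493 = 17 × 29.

Pull out 2: since 493 ≡ 5 (mod 8), (2/493) = -1.
Reciprocity: 17 ≡ 1 and 493 ≡ 1 (mod 4), so (17/493) = +(493/17).
Reduce top mod 17: now compute (0/17).
Top reduces to 0: gcd > 1, so the symbol is 0.

0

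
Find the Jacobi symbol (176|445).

1

Pull out 2^4: since 445 ≡ 5 (mod 8), (2/445) = -1, so (2/445)^4 = +1.
Reciprocity: 11 ≡ 3 and 445 ≡ 1 (mod 4), so (11/445) = +(445/11).
Reduce top mod 11: now compute (5/11).
Reciprocity: 5 ≡ 1 and 11 ≡ 3 (mod 4), so (5/11) = +(11/5).
Reduce top mod 5: now compute (1/5).
Reached (1/5) = 1. Collecting the sign flips along the way, the symbol is +1.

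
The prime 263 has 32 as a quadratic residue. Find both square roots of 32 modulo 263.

86, 177

Since 263 ≡ 3 (mod 4), a square root of 32 is 32^((263+1)/4) = 32^66 mod 263.
Repeated squaring: 32^2≡235, 32^4≡258, 32^8≡25, 32^16≡99, 32^32≡70, 32^64≡166 (mod 263).
32^66 = 32^(64+2) ≡ 86 (mod 263).
Check: 86² = 7396 ≡ 32 (mod 263). The two roots are 86 and 177.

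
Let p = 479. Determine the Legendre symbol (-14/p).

-1

First reduce: -14 ≡ 465 (mod 479).
Reciprocity: 465 ≡ 1 and 479 ≡ 3 (mod 4), so (465/479) = +(479/465).
Reduce top mod 465: now compute (14/465).
Pull out 2: since 465 ≡ 1 (mod 8), (2/465) = +1.
Reciprocity: 7 ≡ 3 and 465 ≡ 1 (mod 4), so (7/465) = +(465/7).
Reduce top mod 7: now compute (3/7).
Reciprocity: 3 ≡ 3 and 7 ≡ 3 (mod 4), so (3/7) = −(7/3).
Reduce top mod 3: now compute (1/3).
Reached (1/3) = 1. Collecting the sign flips along the way, the symbol is -1.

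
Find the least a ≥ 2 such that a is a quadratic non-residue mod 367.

(2/367) = +1, so 2 is a residue.
(3/367) = −1, so 3 is the smallest positive non-residue mod 367.

3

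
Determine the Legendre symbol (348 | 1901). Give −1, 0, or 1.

-1

Pull out 2^2: since 1901 ≡ 5 (mod 8), (2/1901) = -1, so (2/1901)^2 = +1.
Reciprocity: 87 ≡ 3 and 1901 ≡ 1 (mod 4), so (87/1901) = +(1901/87).
Reduce top mod 87: now compute (74/87).
Pull out 2: since 87 ≡ 7 (mod 8), (2/87) = +1.
Reciprocity: 37 ≡ 1 and 87 ≡ 3 (mod 4), so (37/87) = +(87/37).
Reduce top mod 37: now compute (13/37).
Reciprocity: 13 ≡ 1 and 37 ≡ 1 (mod 4), so (13/37) = +(37/13).
Reduce top mod 13: now compute (11/13).
Reciprocity: 11 ≡ 3 and 13 ≡ 1 (mod 4), so (11/13) = +(13/11).
Reduce top mod 11: now compute (2/11).
Pull out 2: since 11 ≡ 3 (mod 8), (2/11) = -1.
Reached (1/11) = 1. Collecting the sign flips along the way, the symbol is -1.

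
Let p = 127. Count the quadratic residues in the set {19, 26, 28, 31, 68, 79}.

5

(19/127) = +1 → QR.
(26/127) = +1 → QR.
(28/127) = -1 → non-residue.
(31/127) = +1 → QR.
(68/127) = +1 → QR.
(79/127) = +1 → QR.
Total quadratic residues among the 6: 5.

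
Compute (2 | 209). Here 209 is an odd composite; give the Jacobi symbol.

1

Pull out 2: since 209 ≡ 1 (mod 8), (2/209) = +1.
Reached (1/209) = 1. Collecting the sign flips along the way, the symbol is +1.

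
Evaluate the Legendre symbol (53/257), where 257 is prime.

Euler's criterion: (53/257) ≡ 53^128 (mod 257).
53^2 ≡ 239 (mod 257)
53^4 ≡ 67 (mod 257)
53^8 ≡ 120 (mod 257)
53^16 ≡ 8 (mod 257)
53^32 ≡ 64 (mod 257)
53^64 ≡ 241 (mod 257)
53^128 ≡ 256 (mod 257)
53^128 = 53^(128) ≡ 256 (mod 257).
Result is 256 ≡ −1, so (53/257) = −1.

-1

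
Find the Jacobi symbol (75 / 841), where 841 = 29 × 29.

Reciprocity: 75 ≡ 3 and 841 ≡ 1 (mod 4), so (75/841) = +(841/75).
Reduce top mod 75: now compute (16/75).
Pull out 2^4: since 75 ≡ 3 (mod 8), (2/75) = -1, so (2/75)^4 = +1.
Reached (1/75) = 1. Collecting the sign flips along the way, the symbol is +1.

1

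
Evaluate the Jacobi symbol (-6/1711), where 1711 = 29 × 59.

1

First reduce: -6 ≡ 1705 (mod 1711).
Reciprocity: 1705 ≡ 1 and 1711 ≡ 3 (mod 4), so (1705/1711) = +(1711/1705).
Reduce top mod 1705: now compute (6/1705).
Pull out 2: since 1705 ≡ 1 (mod 8), (2/1705) = +1.
Reciprocity: 3 ≡ 3 and 1705 ≡ 1 (mod 4), so (3/1705) = +(1705/3).
Reduce top mod 3: now compute (1/3).
Reached (1/3) = 1. Collecting the sign flips along the way, the symbol is +1.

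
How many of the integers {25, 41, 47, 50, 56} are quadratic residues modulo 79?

(25/79) = +1 → QR.
(41/79) = -1 → non-residue.
(47/79) = -1 → non-residue.
(50/79) = +1 → QR.
(56/79) = -1 → non-residue.
Total quadratic residues among the 5: 2.

2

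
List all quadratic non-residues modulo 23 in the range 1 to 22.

5,7,10,11,14,15,17,19,20,21,22

Square k = 1,…,11 (k and 23−k give the same square):
1²=1, 2²=4, 3²=9, 4²=16, 5²≡2, 6²≡13, 7²≡3, 8²≡18, 9²≡12, 10²≡8, 11²≡6 (mod 23).
The residues are {1, 2, 3, 4, 6, 8, 9, 12, 13, 16, 18}; the non-residues are the remaining 11 nonzero classes.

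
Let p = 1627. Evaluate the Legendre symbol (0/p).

Top reduces to 0: gcd > 1, so the symbol is 0.

0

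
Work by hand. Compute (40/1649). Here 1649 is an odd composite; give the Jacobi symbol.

Pull out 2^3: since 1649 ≡ 1 (mod 8), (2/1649) = +1, so (2/1649)^3 = +1.
Reciprocity: 5 ≡ 1 and 1649 ≡ 1 (mod 4), so (5/1649) = +(1649/5).
Reduce top mod 5: now compute (4/5).
Pull out 2^2: since 5 ≡ 5 (mod 8), (2/5) = -1, so (2/5)^2 = +1.
Reached (1/5) = 1. Collecting the sign flips along the way, the symbol is +1.

1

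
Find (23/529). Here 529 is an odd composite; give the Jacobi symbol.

Reciprocity: 23 ≡ 3 and 529 ≡ 1 (mod 4), so (23/529) = +(529/23).
Reduce top mod 23: now compute (0/23).
Top reduces to 0: gcd > 1, so the symbol is 0.

0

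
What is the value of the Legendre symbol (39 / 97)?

-1

Reciprocity: 39 ≡ 3 and 97 ≡ 1 (mod 4), so (39/97) = +(97/39).
Reduce top mod 39: now compute (19/39).
Reciprocity: 19 ≡ 3 and 39 ≡ 3 (mod 4), so (19/39) = −(39/19).
Reduce top mod 19: now compute (1/19).
Reached (1/19) = 1. Collecting the sign flips along the way, the symbol is -1.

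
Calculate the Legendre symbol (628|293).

First reduce: 628 ≡ 42 (mod 293).
Pull out 2: since 293 ≡ 5 (mod 8), (2/293) = -1.
Reciprocity: 21 ≡ 1 and 293 ≡ 1 (mod 4), so (21/293) = +(293/21).
Reduce top mod 21: now compute (20/21).
Pull out 2^2: since 21 ≡ 5 (mod 8), (2/21) = -1, so (2/21)^2 = +1.
Reciprocity: 5 ≡ 1 and 21 ≡ 1 (mod 4), so (5/21) = +(21/5).
Reduce top mod 5: now compute (1/5).
Reached (1/5) = 1. Collecting the sign flips along the way, the symbol is -1.

-1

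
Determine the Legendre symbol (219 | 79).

First reduce: 219 ≡ 61 (mod 79).
Reciprocity: 61 ≡ 1 and 79 ≡ 3 (mod 4), so (61/79) = +(79/61).
Reduce top mod 61: now compute (18/61).
Pull out 2: since 61 ≡ 5 (mod 8), (2/61) = -1.
Reciprocity: 9 ≡ 1 and 61 ≡ 1 (mod 4), so (9/61) = +(61/9).
Reduce top mod 9: now compute (7/9).
Reciprocity: 7 ≡ 3 and 9 ≡ 1 (mod 4), so (7/9) = +(9/7).
Reduce top mod 7: now compute (2/7).
Pull out 2: since 7 ≡ 7 (mod 8), (2/7) = +1.
Reached (1/7) = 1. Collecting the sign flips along the way, the symbol is -1.

-1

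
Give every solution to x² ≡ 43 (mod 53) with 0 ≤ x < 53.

53 ≡ 1 (mod 4), so we find a root by search.
Trying successive values, 19² = 361 ≡ 43 (mod 53). The other root is 53 − 19 = 34.

19, 34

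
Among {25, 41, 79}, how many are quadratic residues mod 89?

(25/89) = +1 → QR.
(41/89) = -1 → non-residue.
(79/89) = +1 → QR.
Total quadratic residues among the 3: 2.

2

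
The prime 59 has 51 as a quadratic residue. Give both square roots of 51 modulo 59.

Since 59 ≡ 3 (mod 4), a square root of 51 is 51^((59+1)/4) = 51^15 mod 59.
Repeated squaring: 51^2≡5, 51^4≡25, 51^8≡35 (mod 59).
51^15 = 51^(8+4+2+1) ≡ 46 (mod 59).
Check: 46² = 2116 ≡ 51 (mod 59). The two roots are 13 and 46.

13, 46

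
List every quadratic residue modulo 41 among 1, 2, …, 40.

Square k = 1,…,20 (k and 41−k give the same square):
1²=1, 2²=4, 3²=9, 4²=16, 5²=25, 6²=36, 7²≡8, 8²≡23, 9²≡40, 10²≡18, 11²≡39, 12²≡21, 13²≡5, 14²≡32, 15²≡20, 16²≡10, 17²≡2, 18²≡37, 19²≡33, 20²≡31 (mod 41).
So the quadratic residues mod 41 are {1, 2, 4, 5, 8, 9, 10, 16, 18, 20, 21, 23, 25, 31, 32, 33, 36, 37, 39, 40}.

1, 2, 4, 5, 8, 9, 10, 16, 18, 20, 21, 23, 25, 31, 32, 33, 36, 37, 39, 40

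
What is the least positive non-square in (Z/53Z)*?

(2/53) = −1, so 2 is the smallest positive non-residue mod 53.

2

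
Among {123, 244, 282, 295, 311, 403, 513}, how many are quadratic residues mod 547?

(123/547) = +1 → QR.
(244/547) = -1 → non-residue.
(282/547) = +1 → QR.
(295/547) = +1 → QR.
(311/547) = +1 → QR.
(403/547) = -1 → non-residue.
(513/547) = -1 → non-residue.
Total quadratic residues among the 7: 4.

4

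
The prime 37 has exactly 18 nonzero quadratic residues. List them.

Square k = 1,…,18 (k and 37−k give the same square):
1²=1, 2²=4, 3²=9, 4²=16, 5²=25, 6²=36, 7²≡12, 8²≡27, 9²≡7, 10²≡26, 11²≡10, 12²≡33, 13²≡21, 14²≡11, 15²≡3, 16²≡34, 17²≡30, 18²≡28 (mod 37).
So the quadratic residues mod 37 are {1, 3, 4, 7, 9, 10, 11, 12, 16, 21, 25, 26, 27, 28, 30, 33, 34, 36}.

1, 3, 4, 7, 9, 10, 11, 12, 16, 21, 25, 26, 27, 28, 30, 33, 34, 36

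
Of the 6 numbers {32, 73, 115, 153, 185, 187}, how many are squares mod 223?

(32/223) = +1 → QR.
(73/223) = +1 → QR.
(115/223) = +1 → QR.
(153/223) = +1 → QR.
(185/223) = -1 → non-residue.
(187/223) = -1 → non-residue.
Total quadratic residues among the 6: 4.

4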